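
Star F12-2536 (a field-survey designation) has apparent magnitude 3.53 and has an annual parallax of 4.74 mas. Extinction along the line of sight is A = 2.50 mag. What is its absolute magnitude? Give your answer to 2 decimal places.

p = 4.74 mas = 4.74×10^-3″ → d = 1/p = 211.0 pc
5 log₁₀(d/10 pc) = 5 log₁₀(211.0) − 5 = 6.621
M = m − 5 log₁₀(d/10) − A = 3.53 − 6.621 − 2.50 = -5.591

M ≈ -5.59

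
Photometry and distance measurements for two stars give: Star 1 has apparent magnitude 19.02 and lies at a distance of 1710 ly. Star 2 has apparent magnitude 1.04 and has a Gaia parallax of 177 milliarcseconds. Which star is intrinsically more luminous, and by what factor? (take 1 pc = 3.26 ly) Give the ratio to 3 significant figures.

Star 2 is more luminous, by a factor of 1810.

Star 1: d = 1710 ly / 3.26 = 524.5 pc
Star 1: M = m − 5 log₁₀ d + 5 = 19.02 − 5·2.7198 + 5 = 10.421
Star 2: p = 177 mas = 0.177″ → d = 1/p = 5.650 pc
Star 2: M = m − 5 log₁₀ d + 5 = 1.04 − 5·0.7520 + 5 = 2.280
ΔM = M_1 − M_2 = 10.421 − (2.280) = 8.141; smaller M is more luminous → Star 2.
L ratio = 10^(0.4 |ΔM|) = 10^3.256 = 1805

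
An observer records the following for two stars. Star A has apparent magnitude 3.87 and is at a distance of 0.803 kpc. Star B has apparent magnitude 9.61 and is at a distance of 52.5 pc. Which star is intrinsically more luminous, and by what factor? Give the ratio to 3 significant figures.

Star A: d = 0.803 kpc = 803.0 pc
Star A: M = m − 5 log₁₀ d + 5 = 3.87 − 5·2.9047 + 5 = -5.654
Star B: M = m − 5 log₁₀ d + 5 = 9.61 − 5·1.7202 + 5 = 6.009
ΔM = M_A − M_B = -5.654 − (6.009) = -11.663; smaller M is more luminous → Star A.
L ratio = 10^(0.4 |ΔM|) = 10^4.665 = 46250

Star A is more luminous, by a factor of 46300.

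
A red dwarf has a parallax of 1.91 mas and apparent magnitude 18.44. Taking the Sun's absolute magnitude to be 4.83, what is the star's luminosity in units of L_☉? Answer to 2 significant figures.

d = 1/p = 1000/1.91 mas = 523.6 pc
M = m − 5 log₁₀ d + 5 = 18.44 − 5·2.7190 + 5 = 9.845
M − M_☉ = 9.845 − 4.83 = 5.015
L/L_☉ = 10^(−0.4 × 5.015) = 9.861×10^-3

L/L_☉ ≈ 9.9×10^-3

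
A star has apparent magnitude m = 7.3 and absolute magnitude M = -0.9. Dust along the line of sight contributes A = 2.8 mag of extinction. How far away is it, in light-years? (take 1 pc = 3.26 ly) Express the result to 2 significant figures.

d ≈ 390 ly

m − M = 5 log₁₀(d/10 pc) + A  ⇒  7.3 − (-0.9) − 2.8 = 5 log₁₀(d/10)
5.400 = 5 log₁₀(d/10)
log₁₀ d = (m − M − A)/5 + 1 = 2.0800
d = 10^2.0800 = 120.2 pc
= 391.9 ly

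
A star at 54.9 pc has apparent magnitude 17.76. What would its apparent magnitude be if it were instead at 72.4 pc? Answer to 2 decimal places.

Flux ∝ 1/d², so Δm = 5 log₁₀(d₂/d₁) = 5 log₁₀(72.4/54.9) = 0.601
m₂ = m₁ + Δm = 17.76 + (0.601) = 18.361

m ≈ 18.36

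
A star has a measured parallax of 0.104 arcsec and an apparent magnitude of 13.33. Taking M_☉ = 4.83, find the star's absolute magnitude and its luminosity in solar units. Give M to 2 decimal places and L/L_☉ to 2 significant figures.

d = 1/p = 1/0.104″ = 9.615 pc
M = m − 5 log₁₀ d + 5 = 13.33 − 5·0.9830 + 5 = 13.415
M − M_☉ = 13.415 − 4.83 = 8.585
L/L_☉ = 10^(−0.4 × 8.585) = 3.681×10^-4

M ≈ 13.42; L/L_☉ ≈ 3.7×10^-4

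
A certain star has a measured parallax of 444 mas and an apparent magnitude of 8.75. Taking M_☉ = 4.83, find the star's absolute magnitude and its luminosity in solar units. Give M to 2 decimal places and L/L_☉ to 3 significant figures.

M ≈ 11.99; L/L_☉ ≈ 1.37×10^-3

d = 1/p = 1000/444 mas = 2.252 pc
M = m − 5 log₁₀ d + 5 = 8.75 − 5·0.3526 + 5 = 11.987
M − M_☉ = 11.987 − 4.83 = 7.157
L/L_☉ = 10^(−0.4 × 7.157) = 1.372×10^-3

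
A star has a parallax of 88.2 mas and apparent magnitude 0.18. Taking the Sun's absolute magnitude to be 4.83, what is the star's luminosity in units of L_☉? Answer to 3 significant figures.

d = 1/p = 1000/88.2 mas = 11.34 pc
M = m − 5 log₁₀ d + 5 = 0.18 − 5·1.0545 + 5 = -0.093
M − M_☉ = -0.093 − 4.83 = -4.923
L/L_☉ = 10^(−0.4 × -4.923) = 93.12

L/L_☉ ≈ 93.1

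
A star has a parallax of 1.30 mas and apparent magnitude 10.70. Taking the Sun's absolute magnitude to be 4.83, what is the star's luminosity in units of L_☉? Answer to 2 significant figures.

d = 1/p = 1000/1.30 mas = 769.2 pc
M = m − 5 log₁₀ d + 5 = 10.70 − 5·2.8861 + 5 = 1.270
M − M_☉ = 1.270 − 4.83 = -3.560
L/L_☉ = 10^(−0.4 × -3.560) = 26.55

L/L_☉ ≈ 27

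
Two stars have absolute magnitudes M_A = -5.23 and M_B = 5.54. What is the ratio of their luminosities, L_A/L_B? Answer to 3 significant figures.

L_A/L_B ≈ 20300

ΔM = M_A − M_B = -10.77
L_A/L_B = 10^(−0.4 ΔM) = 10^4.308 = 20320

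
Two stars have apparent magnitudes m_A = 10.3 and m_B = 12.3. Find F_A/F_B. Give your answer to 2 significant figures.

F_A/F_B ≈ 6.3

Magnitude difference = -2.0
Flux ratio = 10^(−0.4 Δm) = 10^(−0.4 × -2.0) = 10^0.800 = 6.310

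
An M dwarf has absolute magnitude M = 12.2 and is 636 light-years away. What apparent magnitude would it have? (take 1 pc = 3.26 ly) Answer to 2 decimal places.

d = 636 ly / 3.26 = 195.1 pc
m = M + 5 log₁₀ d − 5 = 12.2 + 5·2.2902 − 5 = 18.651

m ≈ 18.65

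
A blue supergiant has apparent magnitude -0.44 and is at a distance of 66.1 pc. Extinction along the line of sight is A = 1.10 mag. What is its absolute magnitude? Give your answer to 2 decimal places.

5 log₁₀(d/10 pc) = 5 log₁₀(66.10) − 5 = 4.101
M = m − 5 log₁₀(d/10) − A = -0.44 − 4.101 − 1.10 = -5.641

M ≈ -5.64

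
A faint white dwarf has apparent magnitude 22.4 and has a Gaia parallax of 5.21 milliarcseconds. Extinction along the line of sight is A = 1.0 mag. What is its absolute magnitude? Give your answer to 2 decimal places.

M ≈ 14.98

p = 5.21 mas = 5.21×10^-3″ → d = 1/p = 191.9 pc
5 log₁₀(d/10 pc) = 5 log₁₀(191.9) − 5 = 6.416
M = m − 5 log₁₀(d/10) − A = 22.4 − 6.416 − 1.0 = 14.984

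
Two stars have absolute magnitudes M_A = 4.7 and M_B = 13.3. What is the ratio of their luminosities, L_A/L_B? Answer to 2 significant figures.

L_A/L_B ≈ 2800

ΔM = M_A − M_B = -8.6
L_A/L_B = 10^(−0.4 ΔM) = 10^3.440 = 2754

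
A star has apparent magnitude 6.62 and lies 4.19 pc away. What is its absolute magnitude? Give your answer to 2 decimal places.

5 log₁₀(d/10 pc) = 5 log₁₀(4.190) − 5 = -1.889
M = m − 5 log₁₀(d/10) = 6.62 + 1.889 = 8.509

M ≈ 8.51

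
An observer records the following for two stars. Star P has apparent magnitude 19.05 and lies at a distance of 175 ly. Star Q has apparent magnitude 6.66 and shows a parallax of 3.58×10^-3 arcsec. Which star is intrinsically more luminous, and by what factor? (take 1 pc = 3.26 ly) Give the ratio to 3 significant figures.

Star Q is more luminous, by a factor of 2.45×10^6.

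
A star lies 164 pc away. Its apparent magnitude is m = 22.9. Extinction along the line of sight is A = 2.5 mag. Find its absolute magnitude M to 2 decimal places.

5 log₁₀(d/10 pc) = 5 log₁₀(164.0) − 5 = 6.074
M = m − 5 log₁₀(d/10) − A = 22.9 − 6.074 − 2.5 = 14.326

M ≈ 14.33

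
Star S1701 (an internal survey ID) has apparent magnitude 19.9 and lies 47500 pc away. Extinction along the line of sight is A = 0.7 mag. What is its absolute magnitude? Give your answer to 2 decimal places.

5 log₁₀(d/10 pc) = 5 log₁₀(47500) − 5 = 18.383
M = m − 5 log₁₀(d/10) − A = 19.9 − 18.383 − 0.7 = 0.817

M ≈ 0.82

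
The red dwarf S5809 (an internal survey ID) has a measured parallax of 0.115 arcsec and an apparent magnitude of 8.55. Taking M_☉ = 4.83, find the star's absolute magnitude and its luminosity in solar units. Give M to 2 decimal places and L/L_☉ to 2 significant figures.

d = 1/p = 1/0.115″ = 8.696 pc
M = m − 5 log₁₀ d + 5 = 8.55 − 5·0.9393 + 5 = 8.853
M − M_☉ = 8.853 − 4.83 = 4.023
L/L_☉ = 10^(−0.4 × 4.023) = 0.02458

M ≈ 8.85; L/L_☉ ≈ 0.025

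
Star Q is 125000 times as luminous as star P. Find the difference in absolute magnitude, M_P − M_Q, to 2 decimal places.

M_P − M_Q ≈ 12.74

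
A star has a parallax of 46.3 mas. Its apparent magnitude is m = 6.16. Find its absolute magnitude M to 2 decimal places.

M ≈ 4.49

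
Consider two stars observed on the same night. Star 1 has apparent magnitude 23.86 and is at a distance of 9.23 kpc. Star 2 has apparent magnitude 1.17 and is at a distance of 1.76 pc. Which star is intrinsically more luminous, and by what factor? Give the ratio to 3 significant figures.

Star 2 is more luminous, by a factor of 43.3.

Star 1: d = 9.23 kpc = 9230 pc
Star 1: M = m − 5 log₁₀ d + 5 = 23.86 − 5·3.9652 + 5 = 9.034
Star 2: M = m − 5 log₁₀ d + 5 = 1.17 − 5·0.2455 + 5 = 4.942
ΔM = M_1 − M_2 = 9.034 − (4.942) = 4.092; smaller M is more luminous → Star 2.
L ratio = 10^(0.4 |ΔM|) = 10^1.637 = 43.31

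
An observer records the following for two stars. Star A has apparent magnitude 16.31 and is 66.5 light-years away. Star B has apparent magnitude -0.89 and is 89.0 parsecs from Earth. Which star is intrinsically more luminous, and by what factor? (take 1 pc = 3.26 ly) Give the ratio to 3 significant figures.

Star B is more luminous, by a factor of 1.44×10^8.

Star A: d = 66.5 ly / 3.26 = 20.40 pc
Star A: M = m − 5 log₁₀ d + 5 = 16.31 − 5·1.3096 + 5 = 14.762
Star B: M = m − 5 log₁₀ d + 5 = -0.89 − 5·1.9494 + 5 = -5.637
ΔM = M_A − M_B = 14.762 − (-5.637) = 20.399; smaller M is more luminous → Star B.
L ratio = 10^(0.4 |ΔM|) = 10^8.160 = 1.444×10^8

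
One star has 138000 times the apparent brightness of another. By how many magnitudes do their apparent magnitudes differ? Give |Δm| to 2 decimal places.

|Δm| ≈ 12.85

Pogson: Δm = −2.5 log₁₀(ratio) = −2.5 log₁₀(138000) = −2.5 × 5.1399 = -12.850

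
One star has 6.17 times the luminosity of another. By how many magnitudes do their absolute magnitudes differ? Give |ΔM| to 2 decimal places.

|ΔM| ≈ 1.98

Pogson: ΔM = −2.5 log₁₀(ratio) = −2.5 log₁₀(6.17) = −2.5 × 0.7903 = -1.976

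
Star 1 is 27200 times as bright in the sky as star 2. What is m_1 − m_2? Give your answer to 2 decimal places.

m_1 − m_2 ≈ -11.09

Pogson: Δm = −2.5 log₁₀(ratio) = −2.5 log₁₀(27200) = −2.5 × 4.4346 = -11.086
Star 1 is brighter, so it has the smaller magnitude: the difference is negative.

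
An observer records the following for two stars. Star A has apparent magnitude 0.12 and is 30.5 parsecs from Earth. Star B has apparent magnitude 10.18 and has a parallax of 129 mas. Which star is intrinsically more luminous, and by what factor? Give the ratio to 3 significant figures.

Star A: M = m − 5 log₁₀ d + 5 = 0.12 − 5·1.4843 + 5 = -2.301
Star B: p = 129 mas = 0.129″ → d = 1/p = 7.752 pc
Star B: M = m − 5 log₁₀ d + 5 = 10.18 − 5·0.8894 + 5 = 10.733
ΔM = M_A − M_B = -2.301 − (10.733) = -13.034; smaller M is more luminous → Star A.
L ratio = 10^(0.4 |ΔM|) = 10^5.214 = 163600

Star A is more luminous, by a factor of 164000.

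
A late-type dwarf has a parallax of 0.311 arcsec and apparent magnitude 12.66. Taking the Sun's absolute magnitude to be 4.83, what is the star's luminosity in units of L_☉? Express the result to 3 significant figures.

d = 1/p = 1/0.311″ = 3.215 pc
M = m − 5 log₁₀ d + 5 = 12.66 − 5·0.5072 + 5 = 15.124
M − M_☉ = 15.124 − 4.83 = 10.294
L/L_☉ = 10^(−0.4 × 10.294) = 7.629×10^-5

L/L_☉ ≈ 7.63×10^-5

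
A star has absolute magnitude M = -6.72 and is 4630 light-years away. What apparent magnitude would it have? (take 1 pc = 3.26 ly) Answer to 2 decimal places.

m ≈ 4.04

d = 4630 ly / 3.26 = 1420 pc
m = M + 5 log₁₀ d − 5 = -6.72 + 5·3.1524 − 5 = 4.042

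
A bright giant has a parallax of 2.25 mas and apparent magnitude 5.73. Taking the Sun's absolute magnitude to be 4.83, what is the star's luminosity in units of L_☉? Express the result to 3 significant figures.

L/L_☉ ≈ 862

d = 1/p = 1000/2.25 mas = 444.4 pc
M = m − 5 log₁₀ d + 5 = 5.73 − 5·2.6478 + 5 = -2.509
M − M_☉ = -2.509 − 4.83 = -7.339
L/L_☉ = 10^(−0.4 × -7.339) = 862.3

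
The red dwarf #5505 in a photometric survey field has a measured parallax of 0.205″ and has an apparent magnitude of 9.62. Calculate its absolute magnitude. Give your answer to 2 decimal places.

M ≈ 11.18

d = 1/p = 1/0.205″ = 4.878 pc
5 log₁₀(d/10 pc) = 5 log₁₀(4.878) − 5 = -1.559
M = m − 5 log₁₀(d/10) = 9.62 + 1.559 = 11.179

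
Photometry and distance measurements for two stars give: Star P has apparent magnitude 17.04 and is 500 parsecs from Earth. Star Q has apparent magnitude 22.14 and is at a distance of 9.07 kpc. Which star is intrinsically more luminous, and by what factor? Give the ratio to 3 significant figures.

Star Q is more luminous, by a factor of 3.00.

Star P: M = m − 5 log₁₀ d + 5 = 17.04 − 5·2.6990 + 5 = 8.545
Star Q: d = 9.07 kpc = 9070 pc
Star Q: M = m − 5 log₁₀ d + 5 = 22.14 − 5·3.9576 + 5 = 7.352
ΔM = M_P − M_Q = 8.545 − (7.352) = 1.193; smaller M is more luminous → Star Q.
L ratio = 10^(0.4 |ΔM|) = 10^0.477 = 3.001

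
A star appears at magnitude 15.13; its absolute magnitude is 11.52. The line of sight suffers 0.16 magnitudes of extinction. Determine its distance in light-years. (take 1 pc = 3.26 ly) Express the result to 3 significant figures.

m − M = 5 log₁₀(d/10 pc) + A  ⇒  15.13 − (11.52) − 0.16 = 5 log₁₀(d/10)
3.450 = 5 log₁₀(d/10)
log₁₀ d = (m − M − A)/5 + 1 = 1.6900
d = 10^1.6900 = 48.98 pc
= 159.7 ly

d ≈ 160 ly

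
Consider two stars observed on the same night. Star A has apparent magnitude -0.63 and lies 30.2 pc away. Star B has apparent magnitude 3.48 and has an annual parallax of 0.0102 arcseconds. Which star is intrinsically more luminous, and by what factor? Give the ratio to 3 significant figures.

Star A is more luminous, by a factor of 4.18.

Star A: M = m − 5 log₁₀ d + 5 = -0.63 − 5·1.4800 + 5 = -3.030
Star B: d = 1/p = 1/0.0102″ = 98.04 pc
Star B: M = m − 5 log₁₀ d + 5 = 3.48 − 5·1.9914 + 5 = -1.477
ΔM = M_A − M_B = -3.030 − (-1.477) = -1.553; smaller M is more luminous → Star A.
L ratio = 10^(0.4 |ΔM|) = 10^0.621 = 4.180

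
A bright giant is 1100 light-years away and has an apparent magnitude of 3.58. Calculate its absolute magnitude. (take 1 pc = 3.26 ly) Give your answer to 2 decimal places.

M ≈ -4.06

d = 1100 ly / 3.26 = 337.4 pc
5 log₁₀(d/10 pc) = 5 log₁₀(337.4) − 5 = 7.641
M = m − 5 log₁₀(d/10) = 3.58 − 7.641 = -4.061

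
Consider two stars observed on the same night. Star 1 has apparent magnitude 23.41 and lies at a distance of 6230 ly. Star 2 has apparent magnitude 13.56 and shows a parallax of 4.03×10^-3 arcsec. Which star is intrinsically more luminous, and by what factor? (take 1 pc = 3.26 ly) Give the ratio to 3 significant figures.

Star 1: d = 6230 ly / 3.26 = 1911 pc
Star 1: M = m − 5 log₁₀ d + 5 = 23.41 − 5·3.2813 + 5 = 12.004
Star 2: d = 1/p = 1/4.03×10^-3″ = 248.1 pc
Star 2: M = m − 5 log₁₀ d + 5 = 13.56 − 5·2.3947 + 5 = 6.587
ΔM = M_1 − M_2 = 12.004 − (6.587) = 5.417; smaller M is more luminous → Star 2.
L ratio = 10^(0.4 |ΔM|) = 10^2.167 = 146.8

Star 2 is more luminous, by a factor of 147.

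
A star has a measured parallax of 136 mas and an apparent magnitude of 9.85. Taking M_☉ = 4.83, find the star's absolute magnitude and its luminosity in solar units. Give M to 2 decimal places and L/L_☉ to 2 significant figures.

M ≈ 10.52; L/L_☉ ≈ 5.3×10^-3

d = 1/p = 1000/136 mas = 7.353 pc
M = m − 5 log₁₀ d + 5 = 9.85 − 5·0.8665 + 5 = 10.518
M − M_☉ = 10.518 − 4.83 = 5.688
L/L_☉ = 10^(−0.4 × 5.688) = 5.308×10^-3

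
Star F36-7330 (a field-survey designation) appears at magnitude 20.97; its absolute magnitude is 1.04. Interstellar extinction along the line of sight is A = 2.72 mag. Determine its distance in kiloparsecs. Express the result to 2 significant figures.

m − M = 5 log₁₀(d/10 pc) + A  ⇒  20.97 − (1.04) − 2.72 = 5 log₁₀(d/10)
17.210 = 5 log₁₀(d/10)
log₁₀ d = (m − M − A)/5 + 1 = 4.4420
d = 10^4.4420 = 27670 pc
= 27.67 kpc

d ≈ 28 kpc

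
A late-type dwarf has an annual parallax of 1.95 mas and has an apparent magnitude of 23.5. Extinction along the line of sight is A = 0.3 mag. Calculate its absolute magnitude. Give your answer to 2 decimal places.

M ≈ 14.65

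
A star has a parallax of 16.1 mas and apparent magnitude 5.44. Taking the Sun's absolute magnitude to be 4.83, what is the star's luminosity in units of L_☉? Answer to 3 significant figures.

d = 1/p = 1000/16.1 mas = 62.11 pc
M = m − 5 log₁₀ d + 5 = 5.44 − 5·1.7932 + 5 = 1.474
M − M_☉ = 1.474 − 4.83 = -3.356
L/L_☉ = 10^(−0.4 × -3.356) = 22.00

L/L_☉ ≈ 22.0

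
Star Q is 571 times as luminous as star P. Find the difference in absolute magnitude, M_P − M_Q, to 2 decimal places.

Pogson: ΔM = −2.5 log₁₀(ratio) = −2.5 log₁₀(571) = −2.5 × 2.7566 = -6.892
Star Q is brighter so has the smaller magnitude: M_P − M_Q is positive.

M_P − M_Q ≈ 6.89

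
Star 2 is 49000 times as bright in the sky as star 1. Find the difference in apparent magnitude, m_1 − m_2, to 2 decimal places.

m_1 − m_2 ≈ 11.73

Pogson: Δm = −2.5 log₁₀(ratio) = −2.5 log₁₀(49000) = −2.5 × 4.6902 = -11.725
Star 2 is brighter so has the smaller magnitude: m_1 − m_2 is positive.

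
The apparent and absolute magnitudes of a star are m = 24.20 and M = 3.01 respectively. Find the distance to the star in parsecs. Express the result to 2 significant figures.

d ≈ 170000 pc

Distance modulus: m − M = 24.20 − (3.01) = 21.190
m − M = 5 log₁₀ d − 5
log₁₀ d = (m − M)/5 + 1 = 5.2380
d = 10^5.2380 = 173000 pc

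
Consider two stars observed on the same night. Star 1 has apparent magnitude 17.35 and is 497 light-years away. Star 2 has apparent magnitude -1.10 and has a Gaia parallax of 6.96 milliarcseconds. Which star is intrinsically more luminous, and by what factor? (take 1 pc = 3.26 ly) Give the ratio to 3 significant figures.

Star 1: d = 497 ly / 3.26 = 152.5 pc
Star 1: M = m − 5 log₁₀ d + 5 = 17.35 − 5·2.1831 + 5 = 11.434
Star 2: p = 6.96 mas = 6.96×10^-3″ → d = 1/p = 143.7 pc
Star 2: M = m − 5 log₁₀ d + 5 = -1.10 − 5·2.1574 + 5 = -6.887
ΔM = M_1 − M_2 = 11.434 − (-6.887) = 18.321; smaller M is more luminous → Star 2.
L ratio = 10^(0.4 |ΔM|) = 10^7.329 = 2.131×10^7

Star 2 is more luminous, by a factor of 2.13×10^7.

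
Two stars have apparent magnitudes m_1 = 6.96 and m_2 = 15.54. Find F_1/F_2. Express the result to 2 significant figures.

Δm = 6.96 − (15.54) = -8.58
Flux ratio = 10^(−0.4 Δm) = 10^(−0.4 × -8.58) = 10^3.432 = 2704

F_1/F_2 ≈ 2700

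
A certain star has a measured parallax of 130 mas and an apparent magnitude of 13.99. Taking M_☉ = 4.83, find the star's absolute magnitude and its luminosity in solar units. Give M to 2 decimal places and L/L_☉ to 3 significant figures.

d = 1/p = 1000/130 mas = 7.692 pc
M = m − 5 log₁₀ d + 5 = 13.99 − 5·0.8861 + 5 = 14.560
M − M_☉ = 14.560 − 4.83 = 9.730
L/L_☉ = 10^(−0.4 × 9.730) = 1.283×10^-4

M ≈ 14.56; L/L_☉ ≈ 1.28×10^-4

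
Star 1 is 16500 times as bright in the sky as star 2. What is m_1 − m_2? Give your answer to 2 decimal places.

m_1 − m_2 ≈ -10.54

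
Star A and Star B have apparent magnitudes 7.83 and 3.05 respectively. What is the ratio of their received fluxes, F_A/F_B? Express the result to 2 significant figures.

F_A/F_B ≈ 0.012

Δm = 7.83 − (3.05) = 4.78
Flux ratio = 10^(−0.4 Δm) = 10^(−0.4 × 4.78) = 10^-1.912 = 0.01225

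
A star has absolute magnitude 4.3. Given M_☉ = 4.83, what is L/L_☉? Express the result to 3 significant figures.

M − M_☉ = 4.3 − 4.83 = -0.530
L/L_☉ = 10^(−0.4 (M − M_☉)) = 10^0.212 = 1.629

L/L_☉ ≈ 1.63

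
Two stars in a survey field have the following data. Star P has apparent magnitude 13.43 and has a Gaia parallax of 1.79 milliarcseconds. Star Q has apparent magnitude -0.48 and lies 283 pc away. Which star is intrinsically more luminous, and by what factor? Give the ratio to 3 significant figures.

Star Q is more luminous, by a factor of 94000.

Star P: p = 1.79 mas = 1.79×10^-3″ → d = 1/p = 558.7 pc
Star P: M = m − 5 log₁₀ d + 5 = 13.43 − 5·2.7471 + 5 = 4.694
Star Q: M = m − 5 log₁₀ d + 5 = -0.48 − 5·2.4518 + 5 = -7.739
ΔM = M_P − M_Q = 4.694 − (-7.739) = 12.433; smaller M is more luminous → Star Q.
L ratio = 10^(0.4 |ΔM|) = 10^4.973 = 94030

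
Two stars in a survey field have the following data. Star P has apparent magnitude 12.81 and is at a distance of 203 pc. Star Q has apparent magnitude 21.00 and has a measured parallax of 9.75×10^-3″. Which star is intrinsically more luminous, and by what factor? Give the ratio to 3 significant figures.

Star P: M = m − 5 log₁₀ d + 5 = 12.81 − 5·2.3075 + 5 = 6.273
Star Q: d = 1/p = 1/9.75×10^-3″ = 102.6 pc
Star Q: M = m − 5 log₁₀ d + 5 = 21.00 − 5·2.0110 + 5 = 15.945
ΔM = M_P − M_Q = 6.273 − (15.945) = -9.673; smaller M is more luminous → Star P.
L ratio = 10^(0.4 |ΔM|) = 10^3.869 = 7396

Star P is more luminous, by a factor of 7400.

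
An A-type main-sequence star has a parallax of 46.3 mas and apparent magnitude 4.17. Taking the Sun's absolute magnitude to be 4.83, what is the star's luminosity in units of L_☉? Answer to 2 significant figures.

L/L_☉ ≈ 8.6

d = 1/p = 1000/46.3 mas = 21.60 pc
M = m − 5 log₁₀ d + 5 = 4.17 − 5·1.3344 + 5 = 2.498
M − M_☉ = 2.498 − 4.83 = -2.332
L/L_☉ = 10^(−0.4 × -2.332) = 8.567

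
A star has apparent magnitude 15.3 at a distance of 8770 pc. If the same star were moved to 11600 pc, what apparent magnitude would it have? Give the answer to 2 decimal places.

m ≈ 15.91

Flux ∝ 1/d², so Δm = 5 log₁₀(d₂/d₁) = 5 log₁₀(11600/8770) = 0.607
m₂ = m₁ + Δm = 15.3 + (0.607) = 15.907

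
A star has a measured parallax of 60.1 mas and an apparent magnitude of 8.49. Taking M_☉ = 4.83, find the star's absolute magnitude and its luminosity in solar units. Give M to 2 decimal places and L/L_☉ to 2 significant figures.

d = 1/p = 1000/60.1 mas = 16.64 pc
M = m − 5 log₁₀ d + 5 = 8.49 − 5·1.2211 + 5 = 7.384
M − M_☉ = 7.384 − 4.83 = 2.554
L/L_☉ = 10^(−0.4 × 2.554) = 0.09512

M ≈ 7.38; L/L_☉ ≈ 0.095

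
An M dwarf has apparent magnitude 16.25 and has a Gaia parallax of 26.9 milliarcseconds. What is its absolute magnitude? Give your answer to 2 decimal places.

M ≈ 13.40

p = 26.9 mas = 0.0269″ → d = 1/p = 37.17 pc
5 log₁₀(d/10 pc) = 5 log₁₀(37.17) − 5 = 2.851
M = m − 5 log₁₀(d/10) = 16.25 − 2.851 = 13.399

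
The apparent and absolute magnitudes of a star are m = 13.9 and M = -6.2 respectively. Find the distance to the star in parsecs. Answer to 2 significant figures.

μ = m − M = 20.100
m − M = 5 log₁₀ d − 5
log₁₀ d = (m − M)/5 + 1 = 5.0200
d = 10^5.0200 = 104700 pc

d ≈ 100000 pc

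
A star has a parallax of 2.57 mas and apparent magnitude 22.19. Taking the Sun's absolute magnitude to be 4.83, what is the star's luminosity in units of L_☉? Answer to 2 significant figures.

d = 1/p = 1000/2.57 mas = 389.1 pc
M = m − 5 log₁₀ d + 5 = 22.19 − 5·2.5901 + 5 = 14.240
M − M_☉ = 14.240 − 4.83 = 9.410
L/L_☉ = 10^(−0.4 × 9.410) = 1.722×10^-4

L/L_☉ ≈ 1.7×10^-4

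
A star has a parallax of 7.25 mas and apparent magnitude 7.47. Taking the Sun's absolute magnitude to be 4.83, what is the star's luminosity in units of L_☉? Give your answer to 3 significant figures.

d = 1/p = 1000/7.25 mas = 137.9 pc
M = m − 5 log₁₀ d + 5 = 7.47 − 5·2.1397 + 5 = 1.772
M − M_☉ = 1.772 − 4.83 = -3.058
L/L_☉ = 10^(−0.4 × -3.058) = 16.72

L/L_☉ ≈ 16.7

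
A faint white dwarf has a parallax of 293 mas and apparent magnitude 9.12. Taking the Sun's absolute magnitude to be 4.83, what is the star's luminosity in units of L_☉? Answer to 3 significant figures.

d = 1/p = 1000/293 mas = 3.413 pc
M = m − 5 log₁₀ d + 5 = 9.12 − 5·0.5331 + 5 = 11.454
M − M_☉ = 11.454 − 4.83 = 6.624
L/L_☉ = 10^(−0.4 × 6.624) = 2.240×10^-3

L/L_☉ ≈ 2.24×10^-3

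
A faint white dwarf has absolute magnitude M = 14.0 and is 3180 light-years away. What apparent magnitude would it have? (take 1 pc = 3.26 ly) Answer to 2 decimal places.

d = 3180 ly / 3.26 = 975.5 pc
m = M + 5 log₁₀ d − 5 = 14.0 + 5·2.9892 − 5 = 23.946

m ≈ 23.95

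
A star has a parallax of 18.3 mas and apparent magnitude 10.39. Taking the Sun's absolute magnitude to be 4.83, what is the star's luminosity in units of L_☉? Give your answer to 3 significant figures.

L/L_☉ ≈ 0.178

d = 1/p = 1000/18.3 mas = 54.64 pc
M = m − 5 log₁₀ d + 5 = 10.39 − 5·1.7375 + 5 = 6.702
M − M_☉ = 6.702 − 4.83 = 1.872
L/L_☉ = 10^(−0.4 × 1.872) = 0.1783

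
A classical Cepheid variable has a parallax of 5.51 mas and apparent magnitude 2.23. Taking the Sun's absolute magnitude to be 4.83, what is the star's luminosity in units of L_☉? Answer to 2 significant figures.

L/L_☉ ≈ 3600

d = 1/p = 1000/5.51 mas = 181.5 pc
M = m − 5 log₁₀ d + 5 = 2.23 − 5·2.2588 + 5 = -4.064
M − M_☉ = -4.064 − 4.83 = -8.894
L/L_☉ = 10^(−0.4 × -8.894) = 3612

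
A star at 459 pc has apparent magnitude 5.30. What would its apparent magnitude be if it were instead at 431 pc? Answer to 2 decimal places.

m ≈ 5.16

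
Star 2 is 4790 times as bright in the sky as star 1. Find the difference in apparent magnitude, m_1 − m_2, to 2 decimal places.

Pogson: Δm = −2.5 log₁₀(ratio) = −2.5 log₁₀(4790) = −2.5 × 3.6803 = -9.201
Star 2 is brighter so has the smaller magnitude: m_1 − m_2 is positive.

m_1 − m_2 ≈ 9.20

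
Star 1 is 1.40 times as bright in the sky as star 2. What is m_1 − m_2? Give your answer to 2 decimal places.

Pogson: Δm = −2.5 log₁₀(ratio) = −2.5 log₁₀(1.40) = −2.5 × 0.1461 = -0.365
Star 1 is brighter, so it has the smaller magnitude: the difference is negative.

m_1 − m_2 ≈ -0.37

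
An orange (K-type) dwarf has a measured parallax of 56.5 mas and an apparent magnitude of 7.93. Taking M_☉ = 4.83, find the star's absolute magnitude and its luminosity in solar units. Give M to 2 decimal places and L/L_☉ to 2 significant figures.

M ≈ 6.69; L/L_☉ ≈ 0.18

d = 1/p = 1000/56.5 mas = 17.70 pc
M = m − 5 log₁₀ d + 5 = 7.93 − 5·1.2480 + 5 = 6.690
M − M_☉ = 6.690 − 4.83 = 1.860
L/L_☉ = 10^(−0.4 × 1.860) = 0.1803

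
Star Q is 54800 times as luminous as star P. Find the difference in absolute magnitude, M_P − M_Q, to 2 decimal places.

M_P − M_Q ≈ 11.85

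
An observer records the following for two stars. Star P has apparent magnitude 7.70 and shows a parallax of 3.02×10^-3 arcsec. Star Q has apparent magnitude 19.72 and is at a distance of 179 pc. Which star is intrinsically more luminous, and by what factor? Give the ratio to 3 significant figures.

Star P is more luminous, by a factor of 220000.

Star P: d = 1/p = 1/3.02×10^-3″ = 331.1 pc
Star P: M = m − 5 log₁₀ d + 5 = 7.70 − 5·2.5200 + 5 = 0.100
Star Q: M = m − 5 log₁₀ d + 5 = 19.72 − 5·2.2529 + 5 = 13.456
ΔM = M_P − M_Q = 0.100 − (13.456) = -13.356; smaller M is more luminous → Star P.
L ratio = 10^(0.4 |ΔM|) = 10^5.342 = 219900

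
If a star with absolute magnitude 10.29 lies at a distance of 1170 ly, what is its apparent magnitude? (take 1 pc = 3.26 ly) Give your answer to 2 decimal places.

m ≈ 18.06

d = 1170 ly / 3.26 = 358.9 pc
m = M + 5 log₁₀ d − 5 = 10.29 + 5·2.5550 − 5 = 18.065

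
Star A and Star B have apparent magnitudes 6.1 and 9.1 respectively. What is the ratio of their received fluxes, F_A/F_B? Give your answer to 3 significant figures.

F_A/F_B ≈ 15.8

Δm = 6.1 − (9.1) = -3.0
Flux ratio = 10^(−0.4 Δm) = 10^(−0.4 × -3.0) = 10^1.200 = 15.85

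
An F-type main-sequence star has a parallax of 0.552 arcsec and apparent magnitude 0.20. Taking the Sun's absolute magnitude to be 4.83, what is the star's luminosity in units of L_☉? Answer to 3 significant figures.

L/L_☉ ≈ 2.33

d = 1/p = 1/0.552″ = 1.812 pc
M = m − 5 log₁₀ d + 5 = 0.20 − 5·0.2581 + 5 = 3.910
M − M_☉ = 3.910 − 4.83 = -0.920
L/L_☉ = 10^(−0.4 × -0.920) = 2.334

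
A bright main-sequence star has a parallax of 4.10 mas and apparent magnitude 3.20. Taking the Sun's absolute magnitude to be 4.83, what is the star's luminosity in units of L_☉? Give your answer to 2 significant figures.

L/L_☉ ≈ 2700

d = 1/p = 1000/4.10 mas = 243.9 pc
M = m − 5 log₁₀ d + 5 = 3.20 − 5·2.3872 + 5 = -3.736
M − M_☉ = -3.736 − 4.83 = -8.566
L/L_☉ = 10^(−0.4 × -8.566) = 2670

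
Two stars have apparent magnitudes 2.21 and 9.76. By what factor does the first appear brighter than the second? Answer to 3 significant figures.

1050

Δm = 2.21 − (9.76) = -7.55
Flux ratio = 10^(−0.4 Δm) = 10^(−0.4 × -7.55) = 10^3.020 = 1047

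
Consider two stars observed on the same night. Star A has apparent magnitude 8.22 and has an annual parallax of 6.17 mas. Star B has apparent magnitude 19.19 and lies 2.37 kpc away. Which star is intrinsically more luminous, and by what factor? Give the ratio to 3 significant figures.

Star A: p = 6.17 mas = 6.17×10^-3″ → d = 1/p = 162.1 pc
Star A: M = m − 5 log₁₀ d + 5 = 8.22 − 5·2.2097 + 5 = 2.171
Star B: d = 2.37 kpc = 2370 pc
Star B: M = m − 5 log₁₀ d + 5 = 19.19 − 5·3.3747 + 5 = 7.316
ΔM = M_A − M_B = 2.171 − (7.316) = -5.145; smaller M is more luminous → Star A.
L ratio = 10^(0.4 |ΔM|) = 10^2.058 = 114.3

Star A is more luminous, by a factor of 114.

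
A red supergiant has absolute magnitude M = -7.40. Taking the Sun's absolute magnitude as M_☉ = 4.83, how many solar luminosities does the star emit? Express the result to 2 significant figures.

M − M_☉ = -7.40 − 4.83 = -12.230
L/L_☉ = 10^(−0.4 (M − M_☉)) = 10^4.892 = 77980

L/L_☉ ≈ 78000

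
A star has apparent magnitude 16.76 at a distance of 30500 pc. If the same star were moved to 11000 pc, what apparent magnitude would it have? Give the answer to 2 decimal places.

m ≈ 14.55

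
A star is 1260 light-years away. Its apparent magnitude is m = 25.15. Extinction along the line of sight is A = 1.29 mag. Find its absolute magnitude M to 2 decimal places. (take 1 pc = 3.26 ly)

M ≈ 15.92

d = 1260 ly / 3.26 = 386.5 pc
5 log₁₀(d/10 pc) = 5 log₁₀(386.5) − 5 = 7.936
M = m − 5 log₁₀(d/10) − A = 25.15 − 7.936 − 1.29 = 15.924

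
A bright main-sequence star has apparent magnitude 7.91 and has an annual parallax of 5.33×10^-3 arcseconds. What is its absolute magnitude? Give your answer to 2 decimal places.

d = 1/p = 1/5.33×10^-3″ = 187.6 pc
5 log₁₀(d/10 pc) = 5 log₁₀(187.6) − 5 = 6.366
M = m − 5 log₁₀(d/10) = 7.91 − 6.366 = 1.544

M ≈ 1.54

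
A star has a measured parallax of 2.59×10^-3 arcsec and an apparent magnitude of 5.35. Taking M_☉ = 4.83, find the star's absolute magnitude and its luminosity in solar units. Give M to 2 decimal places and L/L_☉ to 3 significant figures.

d = 1/p = 1/2.59×10^-3″ = 386.1 pc
M = m − 5 log₁₀ d + 5 = 5.35 − 5·2.5867 + 5 = -2.584
M − M_☉ = -2.584 − 4.83 = -7.414
L/L_☉ = 10^(−0.4 × -7.414) = 923.4

M ≈ -2.58; L/L_☉ ≈ 923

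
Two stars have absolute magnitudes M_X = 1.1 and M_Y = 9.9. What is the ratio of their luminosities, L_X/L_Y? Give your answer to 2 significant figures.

ΔM = M_X − M_Y = -8.8
L_X/L_Y = 10^(−0.4 ΔM) = 10^3.520 = 3311

L_X/L_Y ≈ 3300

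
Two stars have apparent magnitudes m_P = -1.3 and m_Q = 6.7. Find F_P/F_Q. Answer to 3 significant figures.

Δm = -1.3 − (6.7) = -8.0
Flux ratio = 10^(−0.4 Δm) = 10^(−0.4 × -8.0) = 10^3.200 = 1585

F_P/F_Q ≈ 1580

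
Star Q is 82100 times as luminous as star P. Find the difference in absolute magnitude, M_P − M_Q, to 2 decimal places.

Pogson: ΔM = −2.5 log₁₀(ratio) = −2.5 log₁₀(82100) = −2.5 × 4.9143 = -12.286
Star Q is brighter so has the smaller magnitude: M_P − M_Q is positive.

M_P − M_Q ≈ 12.29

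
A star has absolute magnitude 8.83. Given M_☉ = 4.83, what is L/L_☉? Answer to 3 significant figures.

M − M_☉ = 8.83 − 4.83 = 4.000
L/L_☉ = 10^(−0.4 (M − M_☉)) = 10^-1.600 = 0.02512

L/L_☉ ≈ 0.0251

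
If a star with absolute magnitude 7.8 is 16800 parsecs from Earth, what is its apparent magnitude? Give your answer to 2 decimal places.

m = M + 5 log₁₀ d − 5 = 7.8 + 5·4.2253 − 5 = 23.927

m ≈ 23.93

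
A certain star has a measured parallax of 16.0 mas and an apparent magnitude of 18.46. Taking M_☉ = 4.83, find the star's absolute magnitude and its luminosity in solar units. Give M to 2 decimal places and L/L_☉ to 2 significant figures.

M ≈ 14.48; L/L_☉ ≈ 1.4×10^-4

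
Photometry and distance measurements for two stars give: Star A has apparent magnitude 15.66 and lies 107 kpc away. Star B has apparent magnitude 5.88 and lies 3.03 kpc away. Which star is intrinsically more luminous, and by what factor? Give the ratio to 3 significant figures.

Star B is more luminous, by a factor of 6.55.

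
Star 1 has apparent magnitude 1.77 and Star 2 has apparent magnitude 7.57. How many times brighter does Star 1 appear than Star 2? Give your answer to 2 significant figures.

210

Magnitude difference = -5.80
Flux ratio = 10^(−0.4 Δm) = 10^(−0.4 × -5.80) = 10^2.320 = 208.9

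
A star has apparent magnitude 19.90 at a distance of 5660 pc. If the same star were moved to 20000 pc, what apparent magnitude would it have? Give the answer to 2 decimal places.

m ≈ 22.64

Flux ∝ 1/d², so Δm = 5 log₁₀(d₂/d₁) = 5 log₁₀(20000/5660) = 2.741
m₂ = m₁ + Δm = 19.90 + (2.741) = 22.641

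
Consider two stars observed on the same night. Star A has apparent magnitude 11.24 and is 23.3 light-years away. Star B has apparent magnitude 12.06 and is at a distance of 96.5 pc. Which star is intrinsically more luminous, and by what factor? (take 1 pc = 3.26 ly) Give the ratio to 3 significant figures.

Star A: d = 23.3 ly / 3.26 = 7.147 pc
Star A: M = m − 5 log₁₀ d + 5 = 11.24 − 5·0.8541 + 5 = 11.969
Star B: M = m − 5 log₁₀ d + 5 = 12.06 − 5·1.9845 + 5 = 7.137
ΔM = M_A − M_B = 11.969 − (7.137) = 4.832; smaller M is more luminous → Star B.
L ratio = 10^(0.4 |ΔM|) = 10^1.933 = 85.66

Star B is more luminous, by a factor of 85.7.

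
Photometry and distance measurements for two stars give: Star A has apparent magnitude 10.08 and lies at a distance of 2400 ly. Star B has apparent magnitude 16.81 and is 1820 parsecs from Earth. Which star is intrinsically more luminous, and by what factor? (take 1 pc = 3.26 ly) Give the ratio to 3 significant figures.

Star A is more luminous, by a factor of 80.5.

Star A: d = 2400 ly / 3.26 = 736.2 pc
Star A: M = m − 5 log₁₀ d + 5 = 10.08 − 5·2.8670 + 5 = 0.745
Star B: M = m − 5 log₁₀ d + 5 = 16.81 − 5·3.2601 + 5 = 5.510
ΔM = M_A − M_B = 0.745 − (5.510) = -4.765; smaller M is more luminous → Star A.
L ratio = 10^(0.4 |ΔM|) = 10^1.906 = 80.51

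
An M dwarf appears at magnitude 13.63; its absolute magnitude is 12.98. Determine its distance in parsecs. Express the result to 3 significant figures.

d ≈ 13.5 pc

μ = m − M = 0.650
m − M = 5 log₁₀ d − 5
log₁₀ d = (m − M)/5 + 1 = 1.1300
d = 10^1.1300 = 13.49 pc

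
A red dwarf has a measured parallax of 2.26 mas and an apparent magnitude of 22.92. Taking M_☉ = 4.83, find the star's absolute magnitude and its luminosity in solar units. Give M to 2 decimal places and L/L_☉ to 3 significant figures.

M ≈ 14.69; L/L_☉ ≈ 1.14×10^-4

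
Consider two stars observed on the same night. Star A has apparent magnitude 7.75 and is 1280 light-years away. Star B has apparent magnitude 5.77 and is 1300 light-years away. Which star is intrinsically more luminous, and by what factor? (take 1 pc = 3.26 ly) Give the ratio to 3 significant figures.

Star B is more luminous, by a factor of 6.39.

Star A: d = 1280 ly / 3.26 = 392.6 pc
Star A: M = m − 5 log₁₀ d + 5 = 7.75 − 5·2.5940 + 5 = -0.220
Star B: d = 1300 ly / 3.26 = 398.8 pc
Star B: M = m − 5 log₁₀ d + 5 = 5.77 − 5·2.6007 + 5 = -2.234
ΔM = M_A − M_B = -0.220 − (-2.234) = 2.014; smaller M is more luminous → Star B.
L ratio = 10^(0.4 |ΔM|) = 10^0.805 = 6.389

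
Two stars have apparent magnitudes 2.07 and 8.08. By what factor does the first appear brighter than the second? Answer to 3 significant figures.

254

Magnitude difference = -6.01
Flux ratio = 10^(−0.4 Δm) = 10^(−0.4 × -6.01) = 10^2.404 = 253.5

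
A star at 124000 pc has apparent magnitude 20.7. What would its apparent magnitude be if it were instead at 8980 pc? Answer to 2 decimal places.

Flux ∝ 1/d², so Δm = 5 log₁₀(d₂/d₁) = 5 log₁₀(8980/124000) = -5.701
m₂ = m₁ + Δm = 20.7 + (-5.701) = 14.999

m ≈ 15.00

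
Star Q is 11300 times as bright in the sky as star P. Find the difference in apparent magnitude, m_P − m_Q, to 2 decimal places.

Pogson: Δm = −2.5 log₁₀(ratio) = −2.5 log₁₀(11300) = −2.5 × 4.0531 = -10.133
Star Q is brighter so has the smaller magnitude: m_P − m_Q is positive.

m_P − m_Q ≈ 10.13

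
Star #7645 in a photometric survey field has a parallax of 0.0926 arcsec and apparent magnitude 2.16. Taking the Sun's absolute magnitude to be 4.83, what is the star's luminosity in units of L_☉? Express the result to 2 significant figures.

L/L_☉ ≈ 14

d = 1/p = 1/0.0926″ = 10.80 pc
M = m − 5 log₁₀ d + 5 = 2.16 − 5·1.0334 + 5 = 1.993
M − M_☉ = 1.993 − 4.83 = -2.837
L/L_☉ = 10^(−0.4 × -2.837) = 13.64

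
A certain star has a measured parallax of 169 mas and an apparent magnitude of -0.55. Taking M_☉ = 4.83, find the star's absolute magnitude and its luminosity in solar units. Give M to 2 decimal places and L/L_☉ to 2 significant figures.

d = 1/p = 1000/169 mas = 5.917 pc
M = m − 5 log₁₀ d + 5 = -0.55 − 5·0.7721 + 5 = 0.589
M − M_☉ = 0.589 − 4.83 = -4.241
L/L_☉ = 10^(−0.4 × -4.241) = 49.69

M ≈ 0.59; L/L_☉ ≈ 50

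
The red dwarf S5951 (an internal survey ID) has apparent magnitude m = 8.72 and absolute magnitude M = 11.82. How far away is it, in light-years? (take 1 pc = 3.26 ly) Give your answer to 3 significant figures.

d ≈ 7.82 ly

μ = m − M = -3.100
m − M = 5 log₁₀ d − 5
log₁₀ d = (m − M)/5 + 1 = 0.3800
d = 10^0.3800 = 2.399 pc
= 7.820 ly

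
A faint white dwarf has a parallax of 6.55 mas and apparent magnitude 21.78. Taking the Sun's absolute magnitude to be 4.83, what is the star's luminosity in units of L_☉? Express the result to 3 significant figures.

L/L_☉ ≈ 3.87×10^-5

d = 1/p = 1000/6.55 mas = 152.7 pc
M = m − 5 log₁₀ d + 5 = 21.78 − 5·2.1838 + 5 = 15.861
M − M_☉ = 15.861 − 4.83 = 11.031
L/L_☉ = 10^(−0.4 × 11.031) = 3.868×10^-5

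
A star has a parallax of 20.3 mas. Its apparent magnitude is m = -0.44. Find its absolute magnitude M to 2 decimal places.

p = 20.3 mas = 0.0203″ → d = 1/p = 49.26 pc
5 log₁₀(d/10 pc) = 5 log₁₀(49.26) − 5 = 3.463
M = m − 5 log₁₀(d/10) = -0.44 − 3.463 = -3.903

M ≈ -3.90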